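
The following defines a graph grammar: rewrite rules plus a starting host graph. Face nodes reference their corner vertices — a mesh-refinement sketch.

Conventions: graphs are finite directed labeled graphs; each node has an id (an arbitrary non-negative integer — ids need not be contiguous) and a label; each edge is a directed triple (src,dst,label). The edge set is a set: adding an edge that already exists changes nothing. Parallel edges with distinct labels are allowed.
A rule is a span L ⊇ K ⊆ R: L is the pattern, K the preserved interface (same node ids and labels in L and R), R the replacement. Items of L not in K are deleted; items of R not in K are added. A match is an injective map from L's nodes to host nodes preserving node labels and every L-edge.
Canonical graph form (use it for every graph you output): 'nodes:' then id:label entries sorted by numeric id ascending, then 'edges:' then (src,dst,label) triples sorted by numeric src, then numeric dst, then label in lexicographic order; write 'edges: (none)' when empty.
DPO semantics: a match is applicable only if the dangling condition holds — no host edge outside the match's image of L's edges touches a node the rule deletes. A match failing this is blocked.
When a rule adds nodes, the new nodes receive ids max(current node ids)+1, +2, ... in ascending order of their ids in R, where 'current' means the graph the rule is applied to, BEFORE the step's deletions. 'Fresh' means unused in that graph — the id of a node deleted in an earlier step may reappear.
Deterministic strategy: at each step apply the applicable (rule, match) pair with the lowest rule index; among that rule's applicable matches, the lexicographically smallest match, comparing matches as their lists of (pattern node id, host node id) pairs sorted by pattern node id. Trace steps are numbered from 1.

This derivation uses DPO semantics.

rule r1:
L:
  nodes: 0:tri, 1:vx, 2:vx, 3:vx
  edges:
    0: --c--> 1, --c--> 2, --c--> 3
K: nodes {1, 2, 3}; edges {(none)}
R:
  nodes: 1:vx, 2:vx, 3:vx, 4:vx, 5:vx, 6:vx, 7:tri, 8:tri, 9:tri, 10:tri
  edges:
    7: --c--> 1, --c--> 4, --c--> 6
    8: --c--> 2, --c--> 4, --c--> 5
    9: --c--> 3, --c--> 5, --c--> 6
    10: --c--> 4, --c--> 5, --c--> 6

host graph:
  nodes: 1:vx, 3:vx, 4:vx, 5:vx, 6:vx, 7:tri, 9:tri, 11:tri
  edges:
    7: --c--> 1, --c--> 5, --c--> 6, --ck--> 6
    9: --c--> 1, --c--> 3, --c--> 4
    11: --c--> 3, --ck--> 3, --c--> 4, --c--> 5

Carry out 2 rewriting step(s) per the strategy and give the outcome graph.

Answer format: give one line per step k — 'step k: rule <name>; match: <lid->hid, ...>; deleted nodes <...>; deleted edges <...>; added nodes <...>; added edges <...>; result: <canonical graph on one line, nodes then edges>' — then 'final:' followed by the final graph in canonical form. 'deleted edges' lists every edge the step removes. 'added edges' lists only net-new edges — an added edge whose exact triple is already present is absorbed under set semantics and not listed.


step 1: rule r1; match: 0->9, 1->1, 2->3, 3->4; deleted nodes 9; deleted edges (9,1,c); (9,3,c); (9,4,c); added nodes 12, 13, 14, 15, 16, 17, 18; added edges (15,1,c); (15,12,c); (15,14,c); (16,3,c); (16,12,c); (16,13,c); (17,4,c); (17,13,c); (17,14,c); (18,12,c); (18,13,c); (18,14,c); result: nodes: 1:vx, 3:vx, 4:vx, 5:vx, 6:vx, 7:tri, 11:tri, 12:vx, 13:vx, 14:vx, 15:tri, 16:tri, 17:tri, 18:tri edges: (7,1,c); (7,5,c); (7,6,c); (7,6,ck); (11,3,c); (11,3,ck); (11,4,c); (11,5,c); (15,1,c); (15,12,c); (15,14,c); (16,3,c); (16,12,c); (16,13,c); (17,4,c); (17,13,c); (17,14,c); (18,12,c); (18,13,c); (18,14,c)
step 2: rule r1; match: 0->15, 1->1, 2->12, 3->14; deleted nodes 15; deleted edges (15,1,c); (15,12,c); (15,14,c); added nodes 19, 20, 21, 22, 23, 24, 25; added edges (22,1,c); (22,19,c); (22,21,c); (23,12,c); (23,19,c); (23,20,c); (24,14,c); (24,20,c); (24,21,c); (25,19,c); (25,20,c); (25,21,c); result: nodes: 1:vx, 3:vx, 4:vx, 5:vx, 6:vx, 7:tri, 11:tri, 12:vx, 13:vx, 14:vx, 16:tri, 17:tri, 18:tri, 19:vx, 20:vx, 21:vx, 22:tri, 23:tri, 24:tri, 25:tri edges: (7,1,c); (7,5,c); (7,6,c); (7,6,ck); (11,3,c); (11,3,ck); (11,4,c); (11,5,c); (16,3,c); (16,12,c); (16,13,c); (17,4,c); (17,13,c); (17,14,c); (18,12,c); (18,13,c); (18,14,c); (22,1,c); (22,19,c); (22,21,c); (23,12,c); (23,19,c); (23,20,c); (24,14,c); (24,20,c); (24,21,c); (25,19,c); (25,20,c); (25,21,c)
final:
nodes: 1:vx, 3:vx, 4:vx, 5:vx, 6:vx, 7:tri, 11:tri, 12:vx, 13:vx, 14:vx, 16:tri, 17:tri, 18:tri, 19:vx, 20:vx, 21:vx, 22:tri, 23:tri, 24:tri, 25:tri
edges: (7,1,c); (7,5,c); (7,6,c); (7,6,ck); (11,3,c); (11,3,ck); (11,4,c); (11,5,c); (16,3,c); (16,12,c); (16,13,c); (17,4,c); (17,13,c); (17,14,c); (18,12,c); (18,13,c); (18,14,c); (22,1,c); (22,19,c); (22,21,c); (23,12,c); (23,19,c); (23,20,c); (24,14,c); (24,20,c); (24,21,c); (25,19,c); (25,20,c); (25,21,c)


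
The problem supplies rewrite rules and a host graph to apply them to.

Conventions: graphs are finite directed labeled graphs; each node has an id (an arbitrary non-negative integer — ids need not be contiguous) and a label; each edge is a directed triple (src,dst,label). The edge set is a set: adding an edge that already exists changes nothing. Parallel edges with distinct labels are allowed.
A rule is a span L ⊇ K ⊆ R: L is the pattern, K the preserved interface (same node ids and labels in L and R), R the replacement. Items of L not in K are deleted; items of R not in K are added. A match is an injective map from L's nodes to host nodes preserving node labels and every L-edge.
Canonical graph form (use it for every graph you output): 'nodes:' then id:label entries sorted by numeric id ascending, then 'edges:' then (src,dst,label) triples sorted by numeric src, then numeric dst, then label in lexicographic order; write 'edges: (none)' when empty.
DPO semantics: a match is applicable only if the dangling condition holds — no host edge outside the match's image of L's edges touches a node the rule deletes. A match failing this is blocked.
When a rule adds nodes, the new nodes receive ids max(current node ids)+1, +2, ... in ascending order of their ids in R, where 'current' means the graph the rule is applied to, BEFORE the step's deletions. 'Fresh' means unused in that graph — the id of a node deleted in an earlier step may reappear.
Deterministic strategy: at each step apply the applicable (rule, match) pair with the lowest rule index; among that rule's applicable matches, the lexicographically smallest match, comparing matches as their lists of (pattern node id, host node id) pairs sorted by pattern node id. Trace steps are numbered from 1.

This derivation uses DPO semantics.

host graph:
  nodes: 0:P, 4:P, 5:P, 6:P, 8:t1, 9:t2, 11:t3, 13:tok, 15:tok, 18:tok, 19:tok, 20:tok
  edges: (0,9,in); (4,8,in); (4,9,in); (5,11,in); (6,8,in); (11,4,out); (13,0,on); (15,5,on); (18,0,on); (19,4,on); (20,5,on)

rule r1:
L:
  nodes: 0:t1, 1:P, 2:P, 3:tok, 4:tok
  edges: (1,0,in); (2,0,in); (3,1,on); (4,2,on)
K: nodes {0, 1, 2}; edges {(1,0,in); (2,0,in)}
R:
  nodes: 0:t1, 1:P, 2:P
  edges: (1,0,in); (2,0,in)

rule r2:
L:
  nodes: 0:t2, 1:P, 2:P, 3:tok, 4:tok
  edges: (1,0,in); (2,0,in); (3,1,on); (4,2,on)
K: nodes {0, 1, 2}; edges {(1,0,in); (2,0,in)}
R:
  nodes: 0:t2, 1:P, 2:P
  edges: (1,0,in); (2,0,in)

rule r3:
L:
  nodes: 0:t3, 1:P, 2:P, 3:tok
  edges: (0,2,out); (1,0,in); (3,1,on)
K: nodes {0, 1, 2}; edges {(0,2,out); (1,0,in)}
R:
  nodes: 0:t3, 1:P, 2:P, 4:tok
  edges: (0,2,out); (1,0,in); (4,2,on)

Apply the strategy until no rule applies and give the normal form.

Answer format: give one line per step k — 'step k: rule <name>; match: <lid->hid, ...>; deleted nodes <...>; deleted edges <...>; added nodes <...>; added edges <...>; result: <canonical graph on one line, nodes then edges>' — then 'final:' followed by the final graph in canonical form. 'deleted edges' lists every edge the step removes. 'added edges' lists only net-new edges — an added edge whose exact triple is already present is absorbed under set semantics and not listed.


step 1: rule r2; match: 0->9, 1->0, 2->4, 3->13, 4->19; deleted nodes 13, 19; deleted edges (13,0,on); (19,4,on); added nodes (none); added edges (none); result: nodes: 0:P, 4:P, 5:P, 6:P, 8:t1, 9:t2, 11:t3, 15:tok, 18:tok, 20:tok edges: (0,9,in); (4,8,in); (4,9,in); (5,11,in); (6,8,in); (11,4,out); (15,5,on); (18,0,on); (20,5,on)
step 2: rule r3; match: 0->11, 1->5, 2->4, 3->15; deleted nodes 15; deleted edges (15,5,on); added nodes 21; added edges (21,4,on); result: nodes: 0:P, 4:P, 5:P, 6:P, 8:t1, 9:t2, 11:t3, 18:tok, 20:tok, 21:tok edges: (0,9,in); (4,8,in); (4,9,in); (5,11,in); (6,8,in); (11,4,out); (18,0,on); (20,5,on); (21,4,on)
step 3: rule r2; match: 0->9, 1->0, 2->4, 3->18, 4->21; deleted nodes 18, 21; deleted edges (18,0,on); (21,4,on); added nodes (none); added edges (none); result: nodes: 0:P, 4:P, 5:P, 6:P, 8:t1, 9:t2, 11:t3, 20:tok edges: (0,9,in); (4,8,in); (4,9,in); (5,11,in); (6,8,in); (11,4,out); (20,5,on)
step 4: rule r3; match: 0->11, 1->5, 2->4, 3->20; deleted nodes 20; deleted edges (20,5,on); added nodes 21; added edges (21,4,on); result: nodes: 0:P, 4:P, 5:P, 6:P, 8:t1, 9:t2, 11:t3, 21:tok edges: (0,9,in); (4,8,in); (4,9,in); (5,11,in); (6,8,in); (11,4,out); (21,4,on)
final:
nodes: 0:P, 4:P, 5:P, 6:P, 8:t1, 9:t2, 11:t3, 21:tok
edges: (0,9,in); (4,8,in); (4,9,in); (5,11,in); (6,8,in); (11,4,out); (21,4,on)


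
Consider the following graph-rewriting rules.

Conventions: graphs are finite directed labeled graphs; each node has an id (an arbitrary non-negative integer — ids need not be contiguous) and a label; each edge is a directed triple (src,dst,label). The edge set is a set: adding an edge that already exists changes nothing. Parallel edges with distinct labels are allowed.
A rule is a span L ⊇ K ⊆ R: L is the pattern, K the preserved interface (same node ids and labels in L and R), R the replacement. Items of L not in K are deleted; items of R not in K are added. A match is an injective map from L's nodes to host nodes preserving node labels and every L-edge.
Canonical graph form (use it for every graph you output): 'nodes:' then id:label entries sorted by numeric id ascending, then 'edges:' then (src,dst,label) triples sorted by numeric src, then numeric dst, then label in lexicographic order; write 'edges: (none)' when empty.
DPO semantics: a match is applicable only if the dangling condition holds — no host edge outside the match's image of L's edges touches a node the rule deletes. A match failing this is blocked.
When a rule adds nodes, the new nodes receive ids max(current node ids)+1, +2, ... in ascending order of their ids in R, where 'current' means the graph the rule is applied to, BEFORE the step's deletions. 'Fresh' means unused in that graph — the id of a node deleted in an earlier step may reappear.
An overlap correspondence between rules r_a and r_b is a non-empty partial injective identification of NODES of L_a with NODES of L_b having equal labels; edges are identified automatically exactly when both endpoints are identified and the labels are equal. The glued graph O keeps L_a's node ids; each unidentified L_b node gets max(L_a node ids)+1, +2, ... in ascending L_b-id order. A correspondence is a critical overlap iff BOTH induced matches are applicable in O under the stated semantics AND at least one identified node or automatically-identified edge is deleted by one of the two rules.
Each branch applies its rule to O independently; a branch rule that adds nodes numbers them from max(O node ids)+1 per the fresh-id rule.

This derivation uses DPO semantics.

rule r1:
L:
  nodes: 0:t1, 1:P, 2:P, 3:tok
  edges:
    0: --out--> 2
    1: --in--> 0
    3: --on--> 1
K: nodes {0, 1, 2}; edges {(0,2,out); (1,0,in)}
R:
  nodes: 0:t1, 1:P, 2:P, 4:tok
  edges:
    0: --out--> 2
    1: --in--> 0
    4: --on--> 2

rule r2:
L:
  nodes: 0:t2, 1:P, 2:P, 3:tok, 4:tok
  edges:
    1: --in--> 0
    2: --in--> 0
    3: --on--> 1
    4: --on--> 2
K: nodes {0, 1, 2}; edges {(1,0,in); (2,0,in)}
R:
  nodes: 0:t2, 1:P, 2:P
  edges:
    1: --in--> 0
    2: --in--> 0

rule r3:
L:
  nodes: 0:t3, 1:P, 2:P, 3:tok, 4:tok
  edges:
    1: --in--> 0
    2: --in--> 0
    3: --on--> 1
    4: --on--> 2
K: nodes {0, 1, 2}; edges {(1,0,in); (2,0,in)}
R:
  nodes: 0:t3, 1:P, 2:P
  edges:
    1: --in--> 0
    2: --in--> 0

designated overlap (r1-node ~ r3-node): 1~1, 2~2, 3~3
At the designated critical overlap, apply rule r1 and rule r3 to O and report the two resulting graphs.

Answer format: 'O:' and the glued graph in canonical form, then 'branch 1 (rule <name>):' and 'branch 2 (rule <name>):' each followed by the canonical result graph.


O:
nodes: 0:t1, 1:P, 2:P, 3:tok, 4:t3, 5:tok
edges: (0,2,out); (1,0,in); (1,4,in); (2,4,in); (3,1,on); (5,2,on)
branch 1 (rule r1):
nodes: 0:t1, 1:P, 2:P, 4:t3, 5:tok, 6:tok
edges: (0,2,out); (1,0,in); (1,4,in); (2,4,in); (5,2,on); (6,2,on)
branch 2 (rule r3):
nodes: 0:t1, 1:P, 2:P, 4:t3
edges: (0,2,out); (1,0,in); (1,4,in); (2,4,in)


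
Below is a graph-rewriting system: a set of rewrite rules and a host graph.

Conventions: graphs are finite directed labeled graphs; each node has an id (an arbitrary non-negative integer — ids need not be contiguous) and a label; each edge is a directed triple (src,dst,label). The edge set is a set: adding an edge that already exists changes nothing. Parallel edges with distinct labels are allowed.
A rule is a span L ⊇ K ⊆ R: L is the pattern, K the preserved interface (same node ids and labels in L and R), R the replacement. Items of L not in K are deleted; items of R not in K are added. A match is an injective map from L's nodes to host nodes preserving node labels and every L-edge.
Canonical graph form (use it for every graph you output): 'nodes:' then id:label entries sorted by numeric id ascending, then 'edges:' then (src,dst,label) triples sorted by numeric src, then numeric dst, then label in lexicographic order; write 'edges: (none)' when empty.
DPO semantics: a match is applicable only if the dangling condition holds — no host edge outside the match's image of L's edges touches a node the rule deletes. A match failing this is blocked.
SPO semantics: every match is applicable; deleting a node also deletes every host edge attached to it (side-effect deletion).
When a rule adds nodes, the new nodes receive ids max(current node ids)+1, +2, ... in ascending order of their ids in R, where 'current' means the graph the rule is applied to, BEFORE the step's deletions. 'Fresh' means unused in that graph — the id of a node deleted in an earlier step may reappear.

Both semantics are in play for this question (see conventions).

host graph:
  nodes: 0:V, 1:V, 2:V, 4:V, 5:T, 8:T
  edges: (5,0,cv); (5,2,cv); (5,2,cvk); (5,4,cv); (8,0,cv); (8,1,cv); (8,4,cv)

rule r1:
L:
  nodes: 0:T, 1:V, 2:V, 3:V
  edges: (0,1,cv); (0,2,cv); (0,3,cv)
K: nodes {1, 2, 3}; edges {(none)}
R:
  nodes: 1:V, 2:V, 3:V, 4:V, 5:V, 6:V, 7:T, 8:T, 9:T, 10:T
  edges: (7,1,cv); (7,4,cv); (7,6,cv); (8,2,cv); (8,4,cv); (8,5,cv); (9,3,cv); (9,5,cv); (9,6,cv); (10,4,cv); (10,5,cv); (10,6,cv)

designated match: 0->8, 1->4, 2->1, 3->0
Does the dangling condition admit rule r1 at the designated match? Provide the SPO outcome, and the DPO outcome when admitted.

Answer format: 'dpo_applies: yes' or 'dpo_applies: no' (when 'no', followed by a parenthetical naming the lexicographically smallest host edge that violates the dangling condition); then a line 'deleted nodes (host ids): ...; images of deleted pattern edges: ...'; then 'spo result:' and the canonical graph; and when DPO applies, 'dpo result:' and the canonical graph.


dpo_applies: yes
deleted nodes (host ids): 8; images of deleted pattern edges: (8,0,cv); (8,1,cv); (8,4,cv)
spo result:
nodes: 0:V, 1:V, 2:V, 4:V, 5:T, 9:V, 10:V, 11:V, 12:T, 13:T, 14:T, 15:T
edges: (5,0,cv); (5,2,cv); (5,2,cvk); (5,4,cv); (12,4,cv); (12,9,cv); (12,11,cv); (13,1,cv); (13,9,cv); (13,10,cv); (14,0,cv); (14,10,cv); (14,11,cv); (15,9,cv); (15,10,cv); (15,11,cv)
dpo result:
nodes: 0:V, 1:V, 2:V, 4:V, 5:T, 9:V, 10:V, 11:V, 12:T, 13:T, 14:T, 15:T
edges: (5,0,cv); (5,2,cv); (5,2,cvk); (5,4,cv); (12,4,cv); (12,9,cv); (12,11,cv); (13,1,cv); (13,9,cv); (13,10,cv); (14,0,cv); (14,10,cv); (14,11,cv); (15,9,cv); (15,10,cv); (15,11,cv)


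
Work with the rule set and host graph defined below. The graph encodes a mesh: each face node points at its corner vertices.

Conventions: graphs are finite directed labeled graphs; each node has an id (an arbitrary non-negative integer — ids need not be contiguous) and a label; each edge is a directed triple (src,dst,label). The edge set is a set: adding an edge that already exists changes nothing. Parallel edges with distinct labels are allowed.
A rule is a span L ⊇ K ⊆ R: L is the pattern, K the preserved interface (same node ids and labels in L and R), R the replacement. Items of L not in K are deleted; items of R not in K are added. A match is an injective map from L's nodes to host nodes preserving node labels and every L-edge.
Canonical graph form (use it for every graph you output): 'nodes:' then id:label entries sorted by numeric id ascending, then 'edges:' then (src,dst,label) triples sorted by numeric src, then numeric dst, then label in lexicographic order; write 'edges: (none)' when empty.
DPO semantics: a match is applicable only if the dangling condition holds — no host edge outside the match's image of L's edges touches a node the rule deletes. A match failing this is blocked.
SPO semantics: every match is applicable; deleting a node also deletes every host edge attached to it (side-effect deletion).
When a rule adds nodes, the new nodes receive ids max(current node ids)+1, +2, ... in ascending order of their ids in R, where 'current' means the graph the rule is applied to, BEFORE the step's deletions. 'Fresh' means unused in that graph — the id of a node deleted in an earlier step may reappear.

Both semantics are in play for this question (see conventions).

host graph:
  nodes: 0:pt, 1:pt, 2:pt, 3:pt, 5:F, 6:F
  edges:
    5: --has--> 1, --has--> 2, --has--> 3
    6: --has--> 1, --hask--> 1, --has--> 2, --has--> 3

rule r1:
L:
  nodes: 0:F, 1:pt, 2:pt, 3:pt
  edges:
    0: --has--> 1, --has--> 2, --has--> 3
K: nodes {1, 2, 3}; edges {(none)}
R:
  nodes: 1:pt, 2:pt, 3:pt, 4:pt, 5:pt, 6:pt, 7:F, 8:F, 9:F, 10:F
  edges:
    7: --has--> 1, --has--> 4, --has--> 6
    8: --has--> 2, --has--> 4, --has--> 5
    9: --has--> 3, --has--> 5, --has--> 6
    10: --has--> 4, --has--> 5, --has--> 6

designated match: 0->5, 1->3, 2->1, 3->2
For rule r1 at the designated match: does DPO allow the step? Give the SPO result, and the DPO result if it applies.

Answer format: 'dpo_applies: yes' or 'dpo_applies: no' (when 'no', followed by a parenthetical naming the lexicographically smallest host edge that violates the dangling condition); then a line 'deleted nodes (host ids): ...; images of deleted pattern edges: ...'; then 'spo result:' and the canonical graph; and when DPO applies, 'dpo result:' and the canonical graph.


dpo_applies: yes
deleted nodes (host ids): 5; images of deleted pattern edges: (5,1,has); (5,2,has); (5,3,has)
spo result:
nodes: 0:pt, 1:pt, 2:pt, 3:pt, 6:F, 7:pt, 8:pt, 9:pt, 10:F, 11:F, 12:F, 13:F
edges: (6,1,has); (6,1,hask); (6,2,has); (6,3,has); (10,3,has); (10,7,has); (10,9,has); (11,1,has); (11,7,has); (11,8,has); (12,2,has); (12,8,has); (12,9,has); (13,7,has); (13,8,has); (13,9,has)
dpo result:
nodes: 0:pt, 1:pt, 2:pt, 3:pt, 6:F, 7:pt, 8:pt, 9:pt, 10:F, 11:F, 12:F, 13:F
edges: (6,1,has); (6,1,hask); (6,2,has); (6,3,has); (10,3,has); (10,7,has); (10,9,has); (11,1,has); (11,7,has); (11,8,has); (12,2,has); (12,8,has); (12,9,has); (13,7,has); (13,8,has); (13,9,has)


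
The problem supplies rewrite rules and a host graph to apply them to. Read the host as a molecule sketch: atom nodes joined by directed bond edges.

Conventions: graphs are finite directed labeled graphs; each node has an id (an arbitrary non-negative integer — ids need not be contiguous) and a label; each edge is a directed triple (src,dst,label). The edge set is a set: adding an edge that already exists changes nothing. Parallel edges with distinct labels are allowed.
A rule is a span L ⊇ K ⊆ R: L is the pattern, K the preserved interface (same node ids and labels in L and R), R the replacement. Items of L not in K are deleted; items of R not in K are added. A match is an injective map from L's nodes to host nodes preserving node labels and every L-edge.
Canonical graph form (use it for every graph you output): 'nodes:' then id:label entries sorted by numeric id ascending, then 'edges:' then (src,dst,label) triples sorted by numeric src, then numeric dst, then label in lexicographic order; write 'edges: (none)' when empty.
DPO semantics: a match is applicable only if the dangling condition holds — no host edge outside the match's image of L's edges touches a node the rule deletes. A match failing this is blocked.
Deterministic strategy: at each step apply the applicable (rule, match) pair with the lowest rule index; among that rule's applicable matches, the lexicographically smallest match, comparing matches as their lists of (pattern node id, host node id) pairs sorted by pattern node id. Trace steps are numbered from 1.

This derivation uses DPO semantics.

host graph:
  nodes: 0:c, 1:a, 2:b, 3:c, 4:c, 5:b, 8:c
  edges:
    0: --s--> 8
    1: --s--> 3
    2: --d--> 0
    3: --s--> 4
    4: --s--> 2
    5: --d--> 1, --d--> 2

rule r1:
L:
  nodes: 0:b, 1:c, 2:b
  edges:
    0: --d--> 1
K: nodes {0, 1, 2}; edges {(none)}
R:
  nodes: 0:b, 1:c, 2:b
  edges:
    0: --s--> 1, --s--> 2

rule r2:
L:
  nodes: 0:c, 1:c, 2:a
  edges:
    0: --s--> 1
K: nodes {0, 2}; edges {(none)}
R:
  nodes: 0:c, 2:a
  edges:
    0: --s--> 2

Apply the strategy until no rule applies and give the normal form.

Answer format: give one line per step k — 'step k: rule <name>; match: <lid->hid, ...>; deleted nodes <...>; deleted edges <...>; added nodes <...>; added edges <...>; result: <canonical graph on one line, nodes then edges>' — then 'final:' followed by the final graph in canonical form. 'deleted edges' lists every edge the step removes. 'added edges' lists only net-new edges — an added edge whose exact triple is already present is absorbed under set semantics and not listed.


step 1: rule r1; match: 0->2, 1->0, 2->5; deleted nodes (none); deleted edges (2,0,d); added nodes (none); added edges (2,0,s); (2,5,s); result: nodes: 0:c, 1:a, 2:b, 3:c, 4:c, 5:b, 8:c edges: (0,8,s); (1,3,s); (2,0,s); (2,5,s); (3,4,s); (4,2,s); (5,1,d); (5,2,d)
step 2: rule r2; match: 0->0, 1->8, 2->1; deleted nodes 8; deleted edges (0,8,s); added nodes (none); added edges (0,1,s); result: nodes: 0:c, 1:a, 2:b, 3:c, 4:c, 5:b edges: (0,1,s); (1,3,s); (2,0,s); (2,5,s); (3,4,s); (4,2,s); (5,1,d); (5,2,d)
final:
nodes: 0:c, 1:a, 2:b, 3:c, 4:c, 5:b
edges: (0,1,s); (1,3,s); (2,0,s); (2,5,s); (3,4,s); (4,2,s); (5,1,d); (5,2,d)


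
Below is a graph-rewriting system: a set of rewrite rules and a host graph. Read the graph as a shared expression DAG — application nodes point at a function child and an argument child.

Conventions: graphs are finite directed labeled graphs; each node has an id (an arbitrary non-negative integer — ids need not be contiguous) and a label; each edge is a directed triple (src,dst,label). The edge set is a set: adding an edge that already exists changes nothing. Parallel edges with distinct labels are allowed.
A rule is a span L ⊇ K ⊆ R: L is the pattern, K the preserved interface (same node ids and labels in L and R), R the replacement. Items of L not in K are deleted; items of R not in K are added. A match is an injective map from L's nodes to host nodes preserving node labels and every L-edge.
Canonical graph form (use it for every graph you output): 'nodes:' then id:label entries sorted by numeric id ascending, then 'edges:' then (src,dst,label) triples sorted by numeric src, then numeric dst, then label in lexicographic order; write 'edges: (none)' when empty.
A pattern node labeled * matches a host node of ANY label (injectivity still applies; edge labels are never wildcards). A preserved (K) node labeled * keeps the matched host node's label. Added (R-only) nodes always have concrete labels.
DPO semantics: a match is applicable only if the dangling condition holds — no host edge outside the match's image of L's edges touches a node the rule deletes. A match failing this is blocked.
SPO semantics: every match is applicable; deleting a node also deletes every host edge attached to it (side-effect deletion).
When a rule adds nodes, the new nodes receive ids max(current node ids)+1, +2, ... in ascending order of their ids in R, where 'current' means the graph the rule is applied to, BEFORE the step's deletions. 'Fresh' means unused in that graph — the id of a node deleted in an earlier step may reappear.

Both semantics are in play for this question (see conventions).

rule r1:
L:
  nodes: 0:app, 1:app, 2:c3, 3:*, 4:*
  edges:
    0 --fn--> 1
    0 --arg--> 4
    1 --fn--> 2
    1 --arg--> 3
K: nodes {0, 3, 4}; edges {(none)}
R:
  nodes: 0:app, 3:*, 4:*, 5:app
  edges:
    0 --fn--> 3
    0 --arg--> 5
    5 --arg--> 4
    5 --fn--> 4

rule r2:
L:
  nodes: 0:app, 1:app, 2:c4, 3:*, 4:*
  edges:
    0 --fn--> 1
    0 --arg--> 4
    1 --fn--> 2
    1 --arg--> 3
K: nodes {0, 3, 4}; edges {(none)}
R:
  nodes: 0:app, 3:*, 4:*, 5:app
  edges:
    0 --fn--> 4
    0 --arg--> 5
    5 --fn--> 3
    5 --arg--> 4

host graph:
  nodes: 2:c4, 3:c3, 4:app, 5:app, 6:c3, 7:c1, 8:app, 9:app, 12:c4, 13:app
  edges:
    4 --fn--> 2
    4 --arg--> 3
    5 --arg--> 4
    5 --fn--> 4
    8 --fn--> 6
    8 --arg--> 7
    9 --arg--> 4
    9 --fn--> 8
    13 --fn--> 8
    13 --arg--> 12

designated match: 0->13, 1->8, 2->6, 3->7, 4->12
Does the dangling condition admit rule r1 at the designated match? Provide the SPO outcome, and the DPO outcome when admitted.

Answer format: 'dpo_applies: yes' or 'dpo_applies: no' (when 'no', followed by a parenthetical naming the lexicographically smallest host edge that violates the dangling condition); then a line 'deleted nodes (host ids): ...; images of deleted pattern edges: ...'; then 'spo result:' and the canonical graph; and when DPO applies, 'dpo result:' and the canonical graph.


dpo_applies: no
(the rule deletes node 8, which keeps host edge (9,8,fn) outside the match image — the dangling condition fails, DPO blocks; SPO proceeds and side-deletes such edges)
deleted nodes (host ids): 6, 8; images of deleted pattern edges: (8,6,fn); (8,7,arg); (13,8,fn); (13,12,arg)
spo result:
nodes: 2:c4, 3:c3, 4:app, 5:app, 7:c1, 9:app, 12:c4, 13:app, 14:app
edges: (4,2,fn); (4,3,arg); (5,4,arg); (5,4,fn); (9,4,arg); (13,7,fn); (13,14,arg); (14,12,arg); (14,12,fn)


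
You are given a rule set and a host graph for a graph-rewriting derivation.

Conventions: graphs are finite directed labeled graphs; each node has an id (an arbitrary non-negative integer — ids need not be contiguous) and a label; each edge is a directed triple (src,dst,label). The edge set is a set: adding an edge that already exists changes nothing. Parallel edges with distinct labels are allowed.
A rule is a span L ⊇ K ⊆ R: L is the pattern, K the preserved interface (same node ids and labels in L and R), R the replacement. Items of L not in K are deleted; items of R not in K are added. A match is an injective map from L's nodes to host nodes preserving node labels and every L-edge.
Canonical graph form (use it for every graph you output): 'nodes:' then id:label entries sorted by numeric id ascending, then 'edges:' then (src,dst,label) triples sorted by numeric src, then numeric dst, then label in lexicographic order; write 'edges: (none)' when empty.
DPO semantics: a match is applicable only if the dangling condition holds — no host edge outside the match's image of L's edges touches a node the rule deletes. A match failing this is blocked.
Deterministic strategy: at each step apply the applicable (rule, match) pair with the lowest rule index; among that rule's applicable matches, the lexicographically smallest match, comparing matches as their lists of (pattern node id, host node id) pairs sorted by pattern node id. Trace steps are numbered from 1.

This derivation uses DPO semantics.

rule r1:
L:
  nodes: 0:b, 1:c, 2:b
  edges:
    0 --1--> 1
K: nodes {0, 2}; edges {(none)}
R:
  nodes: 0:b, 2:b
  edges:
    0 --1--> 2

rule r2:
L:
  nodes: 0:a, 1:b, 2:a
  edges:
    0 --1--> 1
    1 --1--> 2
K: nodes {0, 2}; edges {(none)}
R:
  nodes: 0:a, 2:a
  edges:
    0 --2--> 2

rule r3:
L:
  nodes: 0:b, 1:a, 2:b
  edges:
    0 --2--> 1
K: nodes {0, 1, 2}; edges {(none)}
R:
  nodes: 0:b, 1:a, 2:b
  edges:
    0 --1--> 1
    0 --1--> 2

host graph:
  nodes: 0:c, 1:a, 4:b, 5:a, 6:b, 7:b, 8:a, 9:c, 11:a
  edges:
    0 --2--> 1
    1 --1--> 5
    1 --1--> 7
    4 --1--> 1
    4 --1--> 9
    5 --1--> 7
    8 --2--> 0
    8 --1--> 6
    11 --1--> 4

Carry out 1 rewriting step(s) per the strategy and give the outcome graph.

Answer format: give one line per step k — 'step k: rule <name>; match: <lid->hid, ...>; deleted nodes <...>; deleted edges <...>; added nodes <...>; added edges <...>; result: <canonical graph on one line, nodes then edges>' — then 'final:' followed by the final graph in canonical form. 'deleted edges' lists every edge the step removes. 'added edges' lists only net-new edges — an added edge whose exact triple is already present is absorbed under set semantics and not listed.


step 1: rule r1; match: 0->4, 1->9, 2->6; deleted nodes 9; deleted edges (4,9,1); added nodes (none); added edges (4,6,1); result: nodes: 0:c, 1:a, 4:b, 5:a, 6:b, 7:b, 8:a, 11:a edges: (0,1,2); (1,5,1); (1,7,1); (4,1,1); (4,6,1); (5,7,1); (8,0,2); (8,6,1); (11,4,1)
final:
nodes: 0:c, 1:a, 4:b, 5:a, 6:b, 7:b, 8:a, 11:a
edges: (0,1,2); (1,5,1); (1,7,1); (4,1,1); (4,6,1); (5,7,1); (8,0,2); (8,6,1); (11,4,1)


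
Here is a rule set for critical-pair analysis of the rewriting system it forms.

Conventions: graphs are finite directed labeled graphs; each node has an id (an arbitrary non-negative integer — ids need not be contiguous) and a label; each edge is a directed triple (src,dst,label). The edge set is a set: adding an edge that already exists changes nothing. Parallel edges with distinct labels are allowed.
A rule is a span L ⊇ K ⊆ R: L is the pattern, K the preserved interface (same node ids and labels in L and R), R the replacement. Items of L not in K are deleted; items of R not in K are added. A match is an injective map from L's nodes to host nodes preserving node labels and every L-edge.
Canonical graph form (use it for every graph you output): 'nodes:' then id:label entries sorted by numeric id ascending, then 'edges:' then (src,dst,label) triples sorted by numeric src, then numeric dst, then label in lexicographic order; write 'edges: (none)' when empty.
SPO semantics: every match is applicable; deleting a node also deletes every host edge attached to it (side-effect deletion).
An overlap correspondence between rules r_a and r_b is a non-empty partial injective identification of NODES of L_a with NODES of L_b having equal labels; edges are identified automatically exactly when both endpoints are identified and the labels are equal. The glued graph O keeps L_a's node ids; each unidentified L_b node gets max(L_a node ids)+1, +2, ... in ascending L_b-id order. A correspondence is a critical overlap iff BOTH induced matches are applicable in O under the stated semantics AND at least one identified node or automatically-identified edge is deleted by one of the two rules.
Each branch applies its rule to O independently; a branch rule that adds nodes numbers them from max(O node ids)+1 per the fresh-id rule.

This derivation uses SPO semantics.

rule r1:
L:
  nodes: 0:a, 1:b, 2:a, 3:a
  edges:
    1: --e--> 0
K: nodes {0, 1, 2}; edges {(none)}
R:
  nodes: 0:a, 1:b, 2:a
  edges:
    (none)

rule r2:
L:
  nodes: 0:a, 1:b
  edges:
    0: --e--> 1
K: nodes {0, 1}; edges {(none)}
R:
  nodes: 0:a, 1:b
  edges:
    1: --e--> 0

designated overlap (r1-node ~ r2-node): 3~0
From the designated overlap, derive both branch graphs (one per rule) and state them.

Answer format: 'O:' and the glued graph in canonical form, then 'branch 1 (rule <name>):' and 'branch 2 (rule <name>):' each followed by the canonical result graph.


O:
nodes: 0:a, 1:b, 2:a, 3:a, 4:b
edges: (1,0,e); (3,4,e)
branch 1 (rule r1):
nodes: 0:a, 1:b, 2:a, 4:b
edges: (none)
branch 2 (rule r2):
nodes: 0:a, 1:b, 2:a, 3:a, 4:b
edges: (1,0,e); (4,3,e)


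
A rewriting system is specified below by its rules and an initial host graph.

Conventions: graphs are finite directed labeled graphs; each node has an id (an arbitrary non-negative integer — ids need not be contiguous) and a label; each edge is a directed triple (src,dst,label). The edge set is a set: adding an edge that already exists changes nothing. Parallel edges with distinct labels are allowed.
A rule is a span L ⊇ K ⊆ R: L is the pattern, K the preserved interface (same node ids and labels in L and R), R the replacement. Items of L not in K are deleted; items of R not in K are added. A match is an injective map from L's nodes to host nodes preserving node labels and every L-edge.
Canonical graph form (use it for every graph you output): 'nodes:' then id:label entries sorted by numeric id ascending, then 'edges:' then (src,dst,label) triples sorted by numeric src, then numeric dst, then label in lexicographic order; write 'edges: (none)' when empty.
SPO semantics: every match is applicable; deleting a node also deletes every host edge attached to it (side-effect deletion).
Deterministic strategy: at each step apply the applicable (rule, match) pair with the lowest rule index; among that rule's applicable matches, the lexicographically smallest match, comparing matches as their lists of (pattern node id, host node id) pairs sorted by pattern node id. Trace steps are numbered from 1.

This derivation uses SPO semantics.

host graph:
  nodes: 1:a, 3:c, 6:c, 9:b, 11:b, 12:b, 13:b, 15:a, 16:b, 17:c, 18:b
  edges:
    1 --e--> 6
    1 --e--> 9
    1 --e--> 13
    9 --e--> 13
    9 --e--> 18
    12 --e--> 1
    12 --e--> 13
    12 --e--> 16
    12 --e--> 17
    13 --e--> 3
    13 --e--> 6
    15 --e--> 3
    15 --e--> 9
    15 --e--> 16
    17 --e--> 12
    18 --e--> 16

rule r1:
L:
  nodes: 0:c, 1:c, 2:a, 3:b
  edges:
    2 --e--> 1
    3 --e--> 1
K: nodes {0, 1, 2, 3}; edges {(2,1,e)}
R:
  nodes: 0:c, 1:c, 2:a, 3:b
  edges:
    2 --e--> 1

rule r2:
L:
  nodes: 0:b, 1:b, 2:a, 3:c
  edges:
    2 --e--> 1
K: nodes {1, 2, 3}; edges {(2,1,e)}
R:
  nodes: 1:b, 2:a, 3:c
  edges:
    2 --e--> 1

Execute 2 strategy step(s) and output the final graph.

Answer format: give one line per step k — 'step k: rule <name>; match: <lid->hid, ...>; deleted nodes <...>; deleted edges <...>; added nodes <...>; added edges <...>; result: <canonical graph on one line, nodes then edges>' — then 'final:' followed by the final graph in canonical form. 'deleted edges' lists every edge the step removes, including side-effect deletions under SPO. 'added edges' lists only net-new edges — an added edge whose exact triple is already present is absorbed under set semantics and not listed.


step 1: rule r1; match: 0->3, 1->6, 2->1, 3->13; deleted nodes (none); deleted edges (13,6,e); added nodes (none); added edges (none); result: nodes: 1:a, 3:c, 6:c, 9:b, 11:b, 12:b, 13:b, 15:a, 16:b, 17:c, 18:b edges: (1,6,e); (1,9,e); (1,13,e); (9,13,e); (9,18,e); (12,1,e); (12,13,e); (12,16,e); (12,17,e); (13,3,e); (15,3,e); (15,9,e); (15,16,e); (17,12,e); (18,16,e)
step 2: rule r1; match: 0->6, 1->3, 2->15, 3->13; deleted nodes (none); deleted edges (13,3,e); added nodes (none); added edges (none); result: nodes: 1:a, 3:c, 6:c, 9:b, 11:b, 12:b, 13:b, 15:a, 16:b, 17:c, 18:b edges: (1,6,e); (1,9,e); (1,13,e); (9,13,e); (9,18,e); (12,1,e); (12,13,e); (12,16,e); (12,17,e); (15,3,e); (15,9,e); (15,16,e); (17,12,e); (18,16,e)
final:
nodes: 1:a, 3:c, 6:c, 9:b, 11:b, 12:b, 13:b, 15:a, 16:b, 17:c, 18:b
edges: (1,6,e); (1,9,e); (1,13,e); (9,13,e); (9,18,e); (12,1,e); (12,13,e); (12,16,e); (12,17,e); (15,3,e); (15,9,e); (15,16,e); (17,12,e); (18,16,e)


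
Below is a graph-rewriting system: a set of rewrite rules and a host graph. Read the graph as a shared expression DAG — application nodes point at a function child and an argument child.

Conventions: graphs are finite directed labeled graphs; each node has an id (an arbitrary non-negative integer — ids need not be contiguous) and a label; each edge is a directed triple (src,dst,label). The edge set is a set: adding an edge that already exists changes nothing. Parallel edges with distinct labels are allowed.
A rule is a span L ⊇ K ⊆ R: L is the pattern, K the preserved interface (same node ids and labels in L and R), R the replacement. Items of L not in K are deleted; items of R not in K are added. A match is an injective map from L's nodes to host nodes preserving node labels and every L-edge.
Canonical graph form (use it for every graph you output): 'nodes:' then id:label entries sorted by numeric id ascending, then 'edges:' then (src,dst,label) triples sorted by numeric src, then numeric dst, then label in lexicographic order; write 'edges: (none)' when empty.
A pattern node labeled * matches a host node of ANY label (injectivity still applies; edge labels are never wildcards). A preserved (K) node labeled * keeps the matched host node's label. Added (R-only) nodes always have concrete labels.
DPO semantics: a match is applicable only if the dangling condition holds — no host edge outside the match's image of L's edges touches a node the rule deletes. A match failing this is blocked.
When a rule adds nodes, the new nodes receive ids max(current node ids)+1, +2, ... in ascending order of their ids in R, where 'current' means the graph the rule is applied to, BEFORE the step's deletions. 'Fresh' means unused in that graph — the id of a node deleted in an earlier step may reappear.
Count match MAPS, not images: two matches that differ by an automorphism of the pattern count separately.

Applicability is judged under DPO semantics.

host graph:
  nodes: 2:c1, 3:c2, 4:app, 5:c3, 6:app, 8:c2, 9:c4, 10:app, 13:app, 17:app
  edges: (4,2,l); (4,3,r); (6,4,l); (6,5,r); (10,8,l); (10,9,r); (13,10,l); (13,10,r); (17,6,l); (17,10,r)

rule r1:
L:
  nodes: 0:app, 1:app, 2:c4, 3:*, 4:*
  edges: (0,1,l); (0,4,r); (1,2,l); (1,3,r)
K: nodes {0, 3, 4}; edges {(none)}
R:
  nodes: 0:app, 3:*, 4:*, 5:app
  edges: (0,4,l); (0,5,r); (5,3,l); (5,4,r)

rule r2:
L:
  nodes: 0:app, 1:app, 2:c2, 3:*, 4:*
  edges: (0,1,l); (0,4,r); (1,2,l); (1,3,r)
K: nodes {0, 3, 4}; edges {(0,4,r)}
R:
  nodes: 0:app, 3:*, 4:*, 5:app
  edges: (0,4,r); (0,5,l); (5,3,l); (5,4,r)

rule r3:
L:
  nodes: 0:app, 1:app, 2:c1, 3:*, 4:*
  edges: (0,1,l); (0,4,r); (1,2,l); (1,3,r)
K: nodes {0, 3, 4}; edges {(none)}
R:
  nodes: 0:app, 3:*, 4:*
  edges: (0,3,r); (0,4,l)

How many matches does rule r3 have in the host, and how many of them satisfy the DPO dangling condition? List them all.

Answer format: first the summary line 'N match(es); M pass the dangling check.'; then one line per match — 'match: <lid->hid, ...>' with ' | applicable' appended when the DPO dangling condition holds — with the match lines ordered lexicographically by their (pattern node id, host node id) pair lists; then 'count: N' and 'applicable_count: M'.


1 match(es); 1 pass the dangling check.
match: 0->6, 1->4, 2->2, 3->3, 4->5 | applicable
count: 1
applicable_count: 1


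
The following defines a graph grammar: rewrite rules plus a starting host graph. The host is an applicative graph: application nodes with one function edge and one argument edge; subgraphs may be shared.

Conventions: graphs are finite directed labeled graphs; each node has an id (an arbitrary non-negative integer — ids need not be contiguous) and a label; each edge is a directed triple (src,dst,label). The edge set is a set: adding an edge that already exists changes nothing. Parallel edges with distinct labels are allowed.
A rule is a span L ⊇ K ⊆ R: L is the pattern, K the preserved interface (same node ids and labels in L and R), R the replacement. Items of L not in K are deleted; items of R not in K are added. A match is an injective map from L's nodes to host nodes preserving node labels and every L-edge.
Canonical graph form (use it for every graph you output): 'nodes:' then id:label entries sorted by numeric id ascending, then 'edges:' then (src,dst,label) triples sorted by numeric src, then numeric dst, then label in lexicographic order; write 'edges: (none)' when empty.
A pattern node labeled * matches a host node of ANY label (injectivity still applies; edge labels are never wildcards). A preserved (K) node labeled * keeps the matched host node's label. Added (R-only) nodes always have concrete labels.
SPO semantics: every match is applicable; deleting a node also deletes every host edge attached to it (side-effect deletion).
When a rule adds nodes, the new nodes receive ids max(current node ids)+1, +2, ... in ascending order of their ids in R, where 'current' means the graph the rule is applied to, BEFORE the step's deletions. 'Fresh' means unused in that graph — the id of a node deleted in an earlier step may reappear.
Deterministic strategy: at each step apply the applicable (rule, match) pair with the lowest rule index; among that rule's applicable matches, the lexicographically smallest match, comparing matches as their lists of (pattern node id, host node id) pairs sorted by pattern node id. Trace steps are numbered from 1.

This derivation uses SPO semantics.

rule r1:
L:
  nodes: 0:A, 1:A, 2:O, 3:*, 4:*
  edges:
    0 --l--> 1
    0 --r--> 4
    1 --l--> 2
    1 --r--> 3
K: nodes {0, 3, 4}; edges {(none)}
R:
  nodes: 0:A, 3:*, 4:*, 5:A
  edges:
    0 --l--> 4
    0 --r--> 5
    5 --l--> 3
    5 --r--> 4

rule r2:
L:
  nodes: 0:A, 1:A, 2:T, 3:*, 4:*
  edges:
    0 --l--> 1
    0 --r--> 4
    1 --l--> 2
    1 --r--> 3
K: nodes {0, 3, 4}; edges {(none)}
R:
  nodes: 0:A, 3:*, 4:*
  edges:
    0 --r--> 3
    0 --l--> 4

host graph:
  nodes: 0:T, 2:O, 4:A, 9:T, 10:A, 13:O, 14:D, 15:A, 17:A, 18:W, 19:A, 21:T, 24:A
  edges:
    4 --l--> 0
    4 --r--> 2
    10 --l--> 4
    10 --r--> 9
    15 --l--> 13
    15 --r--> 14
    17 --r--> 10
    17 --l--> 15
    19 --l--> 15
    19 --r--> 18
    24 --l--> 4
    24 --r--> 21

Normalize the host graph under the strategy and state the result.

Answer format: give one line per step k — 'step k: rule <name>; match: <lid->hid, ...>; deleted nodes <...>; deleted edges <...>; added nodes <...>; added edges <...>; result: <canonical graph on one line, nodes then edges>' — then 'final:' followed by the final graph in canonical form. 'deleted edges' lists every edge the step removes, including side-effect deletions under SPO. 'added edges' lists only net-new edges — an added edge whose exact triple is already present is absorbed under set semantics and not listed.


step 1: rule r1; match: 0->17, 1->15, 2->13, 3->14, 4->10; deleted nodes 13, 15; deleted edges (15,13,l); (15,14,r); (17,10,r); (17,15,l); (19,15,l); added nodes 25; added edges (17,10,l); (17,25,r); (25,10,r); (25,14,l); result: nodes: 0:T, 2:O, 4:A, 9:T, 10:A, 14:D, 17:A, 18:W, 19:A, 21:T, 24:A, 25:A edges: (4,0,l); (4,2,r); (10,4,l); (10,9,r); (17,10,l); (17,25,r); (19,18,r); (24,4,l); (24,21,r); (25,10,r); (25,14,l)
step 2: rule r2; match: 0->10, 1->4, 2->0, 3->2, 4->9; deleted nodes 0, 4; deleted edges (4,0,l); (4,2,r); (10,4,l); (10,9,r); (24,4,l); added nodes (none); added edges (10,2,r); (10,9,l); result: nodes: 2:O, 9:T, 10:A, 14:D, 17:A, 18:W, 19:A, 21:T, 24:A, 25:A edges: (10,2,r); (10,9,l); (17,10,l); (17,25,r); (19,18,r); (24,21,r); (25,10,r); (25,14,l)
step 3: rule r2; match: 0->17, 1->10, 2->9, 3->2, 4->25; deleted nodes 9, 10; deleted edges (10,2,r); (10,9,l); (17,10,l); (17,25,r); (25,10,r); added nodes (none); added edges (17,2,r); (17,25,l); result: nodes: 2:O, 14:D, 17:A, 18:W, 19:A, 21:T, 24:A, 25:A edges: (17,2,r); (17,25,l); (19,18,r); (24,21,r); (25,14,l)
final:
nodes: 2:O, 14:D, 17:A, 18:W, 19:A, 21:T, 24:A, 25:A
edges: (17,2,r); (17,25,l); (19,18,r); (24,21,r); (25,14,l)
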